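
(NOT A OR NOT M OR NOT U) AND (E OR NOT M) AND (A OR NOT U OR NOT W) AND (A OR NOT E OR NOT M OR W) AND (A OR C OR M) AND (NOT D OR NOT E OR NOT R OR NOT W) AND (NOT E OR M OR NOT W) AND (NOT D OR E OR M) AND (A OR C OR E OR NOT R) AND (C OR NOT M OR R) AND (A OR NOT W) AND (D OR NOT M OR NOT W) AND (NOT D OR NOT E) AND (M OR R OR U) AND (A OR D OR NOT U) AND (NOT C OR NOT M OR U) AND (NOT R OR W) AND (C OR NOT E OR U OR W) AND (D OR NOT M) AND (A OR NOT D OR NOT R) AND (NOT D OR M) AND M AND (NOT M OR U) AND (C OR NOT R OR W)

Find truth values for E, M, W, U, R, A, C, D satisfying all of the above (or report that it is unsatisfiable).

UNSATISFIABLE

Case M = True:
  (E OR NOT M) forces E = True.
  (NOT D OR NOT E) forces D = False.
  Clause (D OR NOT M) is falsified — contradiction.
Case M = False:
  Clause (M) is falsified — contradiction.
Both cases fail, so the formula is unsatisfiable.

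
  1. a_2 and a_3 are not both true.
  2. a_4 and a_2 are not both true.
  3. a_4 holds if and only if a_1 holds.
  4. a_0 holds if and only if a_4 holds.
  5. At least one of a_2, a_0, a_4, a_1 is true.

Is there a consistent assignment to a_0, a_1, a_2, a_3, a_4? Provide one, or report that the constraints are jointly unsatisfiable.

a_0: True, a_1: True, a_2: False, a_3: True, a_4: True

  (1) a_2=F, a_3=T — not both ✓
  (2) a_4=T, a_2=F — not both ✓
  (3) a_4=T, a_1=T — same ✓
  (4) a_0=T, a_4=T — same ✓
  (5) {a_2, a_0, a_4, a_1}: 3 true — at least one ✓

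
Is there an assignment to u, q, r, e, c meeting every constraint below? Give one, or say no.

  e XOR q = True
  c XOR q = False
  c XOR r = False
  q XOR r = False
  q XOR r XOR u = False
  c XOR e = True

u: False, q: False, r: False, e: True, c: False

e XOR q = T XOR F = True ✓
c XOR q = F XOR F = False ✓
c XOR r = F XOR F = False ✓
q XOR r = F XOR F = False ✓
q XOR r XOR u = F XOR F XOR F = False ✓
c XOR e = F XOR T = True ✓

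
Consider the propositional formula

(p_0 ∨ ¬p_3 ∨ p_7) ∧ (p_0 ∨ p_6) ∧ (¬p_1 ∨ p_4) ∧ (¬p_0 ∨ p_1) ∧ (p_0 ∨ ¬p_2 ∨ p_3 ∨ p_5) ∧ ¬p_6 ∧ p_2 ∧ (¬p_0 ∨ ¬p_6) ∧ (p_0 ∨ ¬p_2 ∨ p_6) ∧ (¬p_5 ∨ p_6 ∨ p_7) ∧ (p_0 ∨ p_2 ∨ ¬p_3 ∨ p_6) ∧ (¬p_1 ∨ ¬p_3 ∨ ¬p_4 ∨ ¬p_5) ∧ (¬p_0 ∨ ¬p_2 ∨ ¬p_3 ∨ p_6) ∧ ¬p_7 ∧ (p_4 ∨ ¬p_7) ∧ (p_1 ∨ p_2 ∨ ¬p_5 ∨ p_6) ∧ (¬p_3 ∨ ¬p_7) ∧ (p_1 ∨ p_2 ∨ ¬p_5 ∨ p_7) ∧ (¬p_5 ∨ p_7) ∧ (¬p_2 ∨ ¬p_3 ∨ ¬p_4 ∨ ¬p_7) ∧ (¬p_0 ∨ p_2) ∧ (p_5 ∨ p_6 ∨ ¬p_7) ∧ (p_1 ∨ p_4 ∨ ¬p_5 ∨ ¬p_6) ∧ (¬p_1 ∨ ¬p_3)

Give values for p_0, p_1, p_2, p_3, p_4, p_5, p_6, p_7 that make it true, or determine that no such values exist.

Unit clause (¬p_6) forces p_6 = False.
Unit clause (p_2) forces p_2 = True.
In (p_0 ∨ ¬p_2 ∨ p_6) only p_0 is left, so p_0 = True.
In (¬p_0 ∨ ¬p_2 ∨ ¬p_3 ∨ p_6) only ¬p_3 is left, so p_3 = False.
Unit clause (¬p_7) forces p_7 = False.
In (¬p_5 ∨ p_7) only ¬p_5 is left, so p_5 = False.
In (¬p_0 ∨ p_1) only p_1 is left, so p_1 = True.
In (¬p_1 ∨ p_4) only p_4 is left, so p_4 = True.
All clauses satisfied.

p_0 = True, p_1 = True, p_2 = True, p_3 = False, p_4 = True, p_5 = False, p_6 = False, p_7 = False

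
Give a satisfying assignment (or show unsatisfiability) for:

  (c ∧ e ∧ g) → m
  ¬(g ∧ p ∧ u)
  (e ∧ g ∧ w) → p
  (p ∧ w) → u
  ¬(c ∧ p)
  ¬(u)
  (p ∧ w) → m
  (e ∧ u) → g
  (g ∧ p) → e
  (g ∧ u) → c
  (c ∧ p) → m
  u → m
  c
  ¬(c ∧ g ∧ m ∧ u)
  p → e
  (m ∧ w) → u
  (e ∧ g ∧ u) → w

c = True; e = False; p = False; g = False; u = False; m = True; w = False

Unit clause (¬u) forces u = False.
Unit clause (c) forces c = True.
In (¬c ∨ ¬p) only ¬p is left, so p = False.
Set e = False.
Set g = False.
Set m = True.
  then (¬m ∨ u ∨ ¬w) forces w = False.
All clauses satisfied.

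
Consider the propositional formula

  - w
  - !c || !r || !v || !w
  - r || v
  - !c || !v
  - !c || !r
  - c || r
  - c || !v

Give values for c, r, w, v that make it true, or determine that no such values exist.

c = False, r = True, w = True, v = False

Unit clause (w) forces w = True.
Set c = False.
  then (c || r) forces r = True.
  then (c || !v) forces v = False.
All clauses satisfied.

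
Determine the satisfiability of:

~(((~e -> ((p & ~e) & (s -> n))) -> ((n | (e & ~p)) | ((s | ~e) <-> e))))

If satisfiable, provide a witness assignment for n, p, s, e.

n=F; p=T; s=F; e=F

  ~(((~e -> ((p & ~e) & (s -> n))) -> ((n | (e & ~p)) | ((s | ~e) <-> e)))) = True
    (~e -> ((p & ~e) & (s -> n))) -> ((n | (e & ~p)) | ((s | ~e) <-> e)) = False
      ~e -> ((p & ~e) & (s -> n)) = True
        ~e = True
        (p & ~e) & (s -> n) = True
          p & ~e = True
            ~e = True
          s -> n = True
      (n | (e & ~p)) | ((s | ~e) <-> e) = False
        n | (e & ~p) = False
          e & ~p = False
            ~p = False
        (s | ~e) <-> e = False
          s | ~e = True
            ~e = True
The formula evaluates to True.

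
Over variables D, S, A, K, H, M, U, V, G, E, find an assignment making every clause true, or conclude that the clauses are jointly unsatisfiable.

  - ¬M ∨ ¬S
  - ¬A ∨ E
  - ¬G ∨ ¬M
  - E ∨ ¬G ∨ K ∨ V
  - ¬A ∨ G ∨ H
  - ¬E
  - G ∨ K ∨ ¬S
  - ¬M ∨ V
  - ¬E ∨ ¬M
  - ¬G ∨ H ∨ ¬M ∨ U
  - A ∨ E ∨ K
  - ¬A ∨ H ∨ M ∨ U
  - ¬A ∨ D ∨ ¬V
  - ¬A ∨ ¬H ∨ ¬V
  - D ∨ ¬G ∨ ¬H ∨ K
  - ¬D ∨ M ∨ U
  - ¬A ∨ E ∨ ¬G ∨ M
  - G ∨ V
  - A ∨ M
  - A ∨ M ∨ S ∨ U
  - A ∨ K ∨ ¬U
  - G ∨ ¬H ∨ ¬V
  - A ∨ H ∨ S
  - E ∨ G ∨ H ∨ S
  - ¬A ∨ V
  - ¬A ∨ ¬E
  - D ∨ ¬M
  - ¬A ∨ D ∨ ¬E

No satisfying assignment exists.

Case E = True:
  Clause (¬E) is falsified — contradiction.
Case E = False:
  (¬A ∨ E) forces A = False.
  (A ∨ E ∨ K) forces K = True.
  (A ∨ M) forces M = True.
  (¬M ∨ ¬S) forces S = False.
  (¬G ∨ ¬M) forces G = False.
  (¬M ∨ V) forces V = True.
  (G ∨ ¬H ∨ ¬V) forces H = False.
  Clause (A ∨ H ∨ S) is falsified — contradiction.
Both cases fail, so the formula is unsatisfiable.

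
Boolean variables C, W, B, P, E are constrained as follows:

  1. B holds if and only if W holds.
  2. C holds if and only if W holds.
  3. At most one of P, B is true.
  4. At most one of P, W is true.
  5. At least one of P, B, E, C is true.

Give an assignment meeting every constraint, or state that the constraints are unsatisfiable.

C = True; W = True; B = True; P = False; E = True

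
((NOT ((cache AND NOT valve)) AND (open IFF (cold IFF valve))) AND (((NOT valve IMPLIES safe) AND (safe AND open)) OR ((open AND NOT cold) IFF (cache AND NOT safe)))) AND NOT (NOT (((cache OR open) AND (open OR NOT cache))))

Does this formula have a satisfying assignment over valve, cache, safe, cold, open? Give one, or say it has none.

valve = True, cache = True, safe = True, cold = True, open = True

  (NOT ((cache AND NOT valve)) AND (open IFF (cold IFF valve))) AND (((NOT valve IMPLIES safe) AND (safe AND open)) OR ((open AND NOT cold) IFF (cache AND NOT safe))) = True
    NOT ((cache AND NOT valve)) AND (open IFF (cold IFF valve)) = True
      NOT ((cache AND NOT valve)) = True
        cache AND NOT valve = False
          NOT valve = False
      open IFF (cold IFF valve) = True
        cold IFF valve = True
    ((NOT valve IMPLIES safe) AND (safe AND open)) OR ((open AND NOT cold) IFF (cache AND NOT safe)) = True
      (NOT valve IMPLIES safe) AND (safe AND open) = True
        NOT valve IMPLIES safe = True
          NOT valve = False
        safe AND open = True
      (open AND NOT cold) IFF (cache AND NOT safe) = True
        open AND NOT cold = False
          NOT cold = False
        cache AND NOT safe = False
          NOT safe = False
  NOT (NOT (((cache OR open) AND (open OR NOT cache)))) = True
    NOT (((cache OR open) AND (open OR NOT cache))) = False
      (cache OR open) AND (open OR NOT cache) = True
        cache OR open = True
        open OR NOT cache = True
          NOT cache = False
Both conjuncts True, so the formula holds.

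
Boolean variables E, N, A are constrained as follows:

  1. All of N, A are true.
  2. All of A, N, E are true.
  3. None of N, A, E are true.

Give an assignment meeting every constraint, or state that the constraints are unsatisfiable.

Case E = True:
  Constraint (3) is violated (E=T) — contradiction.
Case E = False:
  Constraint (2) is violated (E=F) — contradiction.
Both cases fail — unsatisfiable.

UNSATISFIABLE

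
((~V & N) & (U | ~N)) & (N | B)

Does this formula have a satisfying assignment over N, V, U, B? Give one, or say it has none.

N = True, V = False, U = True, B = False

  (~V & N) & (U | ~N) = True
    ~V & N = True
      ~V = True
    U | ~N = True
      ~N = False
  N | B = True
Both conjuncts True, so the formula holds.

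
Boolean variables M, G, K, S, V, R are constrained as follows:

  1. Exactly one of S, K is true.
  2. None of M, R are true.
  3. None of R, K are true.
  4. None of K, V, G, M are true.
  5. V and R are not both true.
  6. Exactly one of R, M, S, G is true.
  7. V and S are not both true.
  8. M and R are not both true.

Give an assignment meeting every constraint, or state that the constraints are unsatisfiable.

M: False, G: False, K: False, S: True, V: False, R: False

  (1) {S, K}: 1 true — exactly one ✓
  (2) {M, R}: 0 true — none ✓
  (3) {R, K}: 0 true — none ✓
  (4) {K, V, G, M}: 0 true — none ✓
  (5) V=F, R=F — not both ✓
  (6) {R, M, S, G}: 1 true — exactly one ✓
  (7) V=F, S=T — not both ✓
  (8) M=F, R=F — not both ✓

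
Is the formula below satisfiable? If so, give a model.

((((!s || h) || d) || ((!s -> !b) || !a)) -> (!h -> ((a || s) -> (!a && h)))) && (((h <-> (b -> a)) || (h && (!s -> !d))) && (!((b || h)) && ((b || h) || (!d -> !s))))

Case b = True: the conjunct !((b || h)) becomes !((True || h)) = False.
Case b = False: the formula simplifies to (!h -> ((a || s) -> (!a && h))) && ((h || (h && (!s -> !d))) && (!h && (h || (!d -> !s)))).
  h = True: the conjunct !h is False.
  h = False: the conjunct h || (h && (!s -> !d)) becomes False || (False && (!s -> !d)) = False.
Both cases fail — unsatisfiable.

UNSATISFIABLE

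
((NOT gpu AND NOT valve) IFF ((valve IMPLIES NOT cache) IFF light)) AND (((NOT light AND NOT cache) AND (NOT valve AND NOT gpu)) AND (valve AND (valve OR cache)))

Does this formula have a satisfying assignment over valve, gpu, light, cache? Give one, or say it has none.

The formula is unsatisfiable.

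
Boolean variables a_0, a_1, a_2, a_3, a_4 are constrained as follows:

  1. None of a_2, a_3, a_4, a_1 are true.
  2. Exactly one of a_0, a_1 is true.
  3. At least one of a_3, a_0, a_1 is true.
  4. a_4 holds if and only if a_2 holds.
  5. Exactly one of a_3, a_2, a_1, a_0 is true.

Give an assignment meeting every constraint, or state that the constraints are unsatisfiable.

a_0: True, a_1: False, a_2: False, a_3: False, a_4: False

  (1) {a_2, a_3, a_4, a_1}: 0 true — none ✓
  (2) {a_0, a_1}: 1 true — exactly one ✓
  (3) {a_3, a_0, a_1}: 1 true — at least one ✓
  (4) a_4=F, a_2=F — same ✓
  (5) {a_3, a_2, a_1, a_0}: 1 true — exactly one ✓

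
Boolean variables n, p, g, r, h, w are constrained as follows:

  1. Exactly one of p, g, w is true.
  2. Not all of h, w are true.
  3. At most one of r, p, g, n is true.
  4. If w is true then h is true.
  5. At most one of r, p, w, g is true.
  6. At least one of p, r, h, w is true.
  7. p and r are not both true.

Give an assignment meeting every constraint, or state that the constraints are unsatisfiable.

n=F; p=T; g=F; r=F; h=T; w=F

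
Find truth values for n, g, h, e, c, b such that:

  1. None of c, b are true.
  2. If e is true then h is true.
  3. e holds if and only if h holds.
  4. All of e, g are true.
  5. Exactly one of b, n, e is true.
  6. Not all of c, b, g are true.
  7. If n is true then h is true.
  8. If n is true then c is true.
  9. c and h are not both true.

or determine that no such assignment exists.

n: False, g: True, h: True, e: True, c: False, b: False

  (1) {c, b}: 0 true — none ✓
  (2) e=T ⇒ h: T ✓
  (3) e=T, h=T — same ✓
  (4) {e, g}: all 2 true ✓
  (5) {b, n, e}: 1 true — exactly one ✓
  (6) {c, b, g}: 1/3 true — not all ✓
  (7) n=F ⇒ h: vacuous ✓
  (8) n=F ⇒ c: vacuous ✓
  (9) c=F, h=T — not both ✓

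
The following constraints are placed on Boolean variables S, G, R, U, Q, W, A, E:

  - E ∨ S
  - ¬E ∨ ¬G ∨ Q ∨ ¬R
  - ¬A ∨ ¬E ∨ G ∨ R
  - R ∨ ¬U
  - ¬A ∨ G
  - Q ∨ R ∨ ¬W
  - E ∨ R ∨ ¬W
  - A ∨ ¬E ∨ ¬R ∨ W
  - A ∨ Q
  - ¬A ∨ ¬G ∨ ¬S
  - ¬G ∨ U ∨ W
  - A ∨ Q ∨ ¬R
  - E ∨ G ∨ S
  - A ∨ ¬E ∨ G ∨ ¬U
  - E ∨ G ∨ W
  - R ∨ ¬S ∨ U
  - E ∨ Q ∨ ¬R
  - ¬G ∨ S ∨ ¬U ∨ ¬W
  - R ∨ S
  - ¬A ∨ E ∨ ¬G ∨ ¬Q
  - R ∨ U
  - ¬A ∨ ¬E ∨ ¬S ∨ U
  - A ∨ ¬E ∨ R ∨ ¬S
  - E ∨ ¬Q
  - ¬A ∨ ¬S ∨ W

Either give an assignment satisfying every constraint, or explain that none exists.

S = True; G = True; R = True; U = False; Q = True; W = True; A = False; E = True

Set S = True.
Set G = True.
  then (¬A ∨ ¬G ∨ ¬S) forces A = False.
  then (A ∨ Q) forces Q = True.
  then (E ∨ ¬Q) forces E = True.
  then (A ∨ ¬E ∨ R ∨ ¬S) forces R = True.
  then (A ∨ ¬E ∨ ¬R ∨ W) forces W = True.
Set U = False.
All clauses satisfied.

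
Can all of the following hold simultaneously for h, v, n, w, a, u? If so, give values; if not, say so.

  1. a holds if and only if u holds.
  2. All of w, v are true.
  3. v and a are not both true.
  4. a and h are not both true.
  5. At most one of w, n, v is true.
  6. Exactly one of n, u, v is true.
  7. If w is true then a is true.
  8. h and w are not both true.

Case v = True:
  (2) forces w = True.
  Constraint (5) is violated (w=T, v=T) — contradiction.
Case v = False:
  Constraint (2) is violated (v=F) — contradiction.
Both cases fail — unsatisfiable.

The formula is unsatisfiable.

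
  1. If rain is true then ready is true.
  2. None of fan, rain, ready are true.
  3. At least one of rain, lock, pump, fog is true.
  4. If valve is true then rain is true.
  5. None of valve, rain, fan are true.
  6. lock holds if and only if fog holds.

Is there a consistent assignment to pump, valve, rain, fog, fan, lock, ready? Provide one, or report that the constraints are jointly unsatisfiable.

pump=T, valve=F, rain=F, fog=F, fan=F, lock=F, ready=F

  (1) rain=F ⇒ ready: vacuous ✓
  (2) {fan, rain, ready}: 0 true — none ✓
  (3) {rain, lock, pump, fog}: 1 true — at least one ✓
  (4) valve=F ⇒ rain: vacuous ✓
  (5) {valve, rain, fan}: 0 true — none ✓
  (6) lock=F, fog=F — same ✓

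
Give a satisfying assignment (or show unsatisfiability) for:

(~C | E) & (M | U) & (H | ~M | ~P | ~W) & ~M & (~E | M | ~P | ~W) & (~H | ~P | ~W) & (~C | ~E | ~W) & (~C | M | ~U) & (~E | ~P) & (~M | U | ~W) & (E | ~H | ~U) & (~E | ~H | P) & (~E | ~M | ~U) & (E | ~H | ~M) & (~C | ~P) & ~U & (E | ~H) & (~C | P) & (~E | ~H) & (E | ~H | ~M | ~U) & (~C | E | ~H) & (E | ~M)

Case M = True:
  Clause (~M) is falsified — contradiction.
Case M = False:
  (M | U) forces U = True.
  Clause (~U) is falsified — contradiction.
Both cases fail, so the formula is unsatisfiable.

The formula is unsatisfiable.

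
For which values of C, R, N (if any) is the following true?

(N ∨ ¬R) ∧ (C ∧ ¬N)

C: True; R: False; N: False

  N ∨ ¬R = True
    ¬R = True
  C ∧ ¬N = True
    ¬N = True
Both conjuncts True, so the formula holds.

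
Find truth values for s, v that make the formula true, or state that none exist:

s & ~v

s = True; v = False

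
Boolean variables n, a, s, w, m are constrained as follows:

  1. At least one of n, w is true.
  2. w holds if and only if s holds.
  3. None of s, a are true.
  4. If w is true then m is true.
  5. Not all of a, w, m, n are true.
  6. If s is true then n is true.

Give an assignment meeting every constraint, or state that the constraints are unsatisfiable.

n=T, a=F, s=F, w=F, m=T

  (1) {n, w}: 1 true — at least one ✓
  (2) w=F, s=F — same ✓
  (3) {s, a}: 0 true — none ✓
  (4) w=F ⇒ m: vacuous ✓
  (5) {a, w, m, n}: 2/4 true — not all ✓
  (6) s=F ⇒ n: vacuous ✓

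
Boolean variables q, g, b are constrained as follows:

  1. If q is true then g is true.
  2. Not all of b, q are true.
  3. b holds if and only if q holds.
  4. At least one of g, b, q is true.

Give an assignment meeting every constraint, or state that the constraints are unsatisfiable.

q: False, g: True, b: False

  (1) q=F ⇒ g: vacuous ✓
  (2) {b, q}: 0/2 true — not all ✓
  (3) b=F, q=F — same ✓
  (4) {g, b, q}: 1 true — at least one ✓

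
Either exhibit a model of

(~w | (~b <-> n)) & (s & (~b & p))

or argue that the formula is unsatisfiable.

w = True, s = True, n = True, p = True, b = False

  ~w | (~b <-> n) = True
    ~w = False
    ~b <-> n = True
      ~b = True
  s & (~b & p) = True
    ~b & p = True
      ~b = True
Both conjuncts True, so the formula holds.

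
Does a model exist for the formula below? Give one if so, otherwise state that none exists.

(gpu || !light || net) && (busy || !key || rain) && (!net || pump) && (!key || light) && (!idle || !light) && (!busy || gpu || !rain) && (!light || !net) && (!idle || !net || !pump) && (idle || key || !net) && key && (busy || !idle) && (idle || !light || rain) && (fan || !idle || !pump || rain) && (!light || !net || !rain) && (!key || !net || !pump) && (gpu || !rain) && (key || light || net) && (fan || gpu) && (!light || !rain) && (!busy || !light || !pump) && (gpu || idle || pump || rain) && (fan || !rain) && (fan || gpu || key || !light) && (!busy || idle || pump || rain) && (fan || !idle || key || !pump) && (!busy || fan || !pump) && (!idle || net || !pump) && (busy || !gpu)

Unsatisfiable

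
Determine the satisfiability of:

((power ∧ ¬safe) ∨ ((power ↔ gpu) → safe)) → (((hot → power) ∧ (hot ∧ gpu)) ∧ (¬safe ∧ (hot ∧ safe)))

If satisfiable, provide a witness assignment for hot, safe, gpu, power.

hot = False, safe = False, gpu = False, power = False

  ((power ∧ ¬safe) ∨ ((power ↔ gpu) → safe)) → (((hot → power) ∧ (hot ∧ gpu)) ∧ (¬safe ∧ (hot ∧ safe))) = True
    (power ∧ ¬safe) ∨ ((power ↔ gpu) → safe) = False
      power ∧ ¬safe = False
        ¬safe = True
      (power ↔ gpu) → safe = False
        power ↔ gpu = True
    ((hot → power) ∧ (hot ∧ gpu)) ∧ (¬safe ∧ (hot ∧ safe)) = False
      (hot → power) ∧ (hot ∧ gpu) = False
        hot → power = True
        hot ∧ gpu = False
      ¬safe ∧ (hot ∧ safe) = False
        ¬safe = True
        hot ∧ safe = False
The formula evaluates to True.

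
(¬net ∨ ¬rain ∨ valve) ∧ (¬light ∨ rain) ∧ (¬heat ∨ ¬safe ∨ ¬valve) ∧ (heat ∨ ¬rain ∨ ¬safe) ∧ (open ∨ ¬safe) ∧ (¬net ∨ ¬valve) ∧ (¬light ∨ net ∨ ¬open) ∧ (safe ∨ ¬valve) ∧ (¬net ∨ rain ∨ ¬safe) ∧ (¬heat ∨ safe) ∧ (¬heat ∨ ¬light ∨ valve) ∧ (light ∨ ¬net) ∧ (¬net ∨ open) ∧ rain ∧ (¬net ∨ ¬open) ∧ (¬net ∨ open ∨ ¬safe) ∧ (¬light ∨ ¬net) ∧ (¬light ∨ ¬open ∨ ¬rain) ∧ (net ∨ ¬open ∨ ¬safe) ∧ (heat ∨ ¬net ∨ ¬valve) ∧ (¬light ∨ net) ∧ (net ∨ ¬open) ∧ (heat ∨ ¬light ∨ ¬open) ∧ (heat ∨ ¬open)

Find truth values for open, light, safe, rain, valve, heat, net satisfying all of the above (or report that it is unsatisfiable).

open = False; light = False; safe = False; rain = True; valve = False; heat = False; net = False

Unit clause (rain) forces rain = True.
Try open = True:
  (¬net ∨ ¬open) forces net = False.
  clause (net ∨ ¬open) is falsified — backtrack.
So open = False.
  then (open ∨ ¬safe) forces safe = False.
  then (safe ∨ ¬valve) forces valve = False.
  then (¬heat ∨ safe) forces heat = False.
  then (¬net ∨ open) forces net = False.
  then (¬light ∨ net) forces light = False.
All clauses satisfied.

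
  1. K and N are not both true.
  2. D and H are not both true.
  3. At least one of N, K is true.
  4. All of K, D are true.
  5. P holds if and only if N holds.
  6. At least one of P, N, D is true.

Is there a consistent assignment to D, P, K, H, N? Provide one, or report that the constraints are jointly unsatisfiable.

D: True, P: False, K: True, H: False, N: False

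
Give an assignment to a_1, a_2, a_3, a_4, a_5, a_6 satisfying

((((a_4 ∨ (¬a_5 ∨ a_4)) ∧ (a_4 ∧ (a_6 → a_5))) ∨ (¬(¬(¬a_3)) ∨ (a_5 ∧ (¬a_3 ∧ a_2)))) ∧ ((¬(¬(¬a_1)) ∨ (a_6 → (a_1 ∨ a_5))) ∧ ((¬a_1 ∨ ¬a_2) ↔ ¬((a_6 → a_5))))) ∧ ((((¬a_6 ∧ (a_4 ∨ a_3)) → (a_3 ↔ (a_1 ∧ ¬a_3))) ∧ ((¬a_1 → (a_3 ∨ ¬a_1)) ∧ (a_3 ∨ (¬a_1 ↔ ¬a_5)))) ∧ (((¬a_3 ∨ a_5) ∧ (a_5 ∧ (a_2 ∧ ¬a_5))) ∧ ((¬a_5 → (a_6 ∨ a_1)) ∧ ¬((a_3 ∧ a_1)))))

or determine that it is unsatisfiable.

Case a_5 = True: the conjunct ¬a_5 is False.
Case a_5 = False: the conjunct a_5 is False.
Both cases fail — unsatisfiable.

No satisfying assignment exists.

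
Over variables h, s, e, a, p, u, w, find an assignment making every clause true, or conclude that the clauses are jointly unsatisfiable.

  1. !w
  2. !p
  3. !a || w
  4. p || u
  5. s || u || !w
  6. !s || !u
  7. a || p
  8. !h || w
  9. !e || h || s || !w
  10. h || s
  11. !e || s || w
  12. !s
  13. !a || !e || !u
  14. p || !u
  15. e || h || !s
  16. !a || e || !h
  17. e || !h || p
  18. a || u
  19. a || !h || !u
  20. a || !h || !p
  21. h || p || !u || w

Unsatisfiable — no assignment works.

Case p = True:
  Clause (!p) is falsified — contradiction.
Case p = False:
  (!w) forces w = False.
  (!a || w) forces a = False.
  Clause (a || p) is falsified — contradiction.
Both cases fail, so the formula is unsatisfiable.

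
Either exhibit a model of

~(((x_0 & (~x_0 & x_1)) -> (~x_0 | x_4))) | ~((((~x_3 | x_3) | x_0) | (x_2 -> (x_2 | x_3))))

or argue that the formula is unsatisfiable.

Case x_0 = True: the formula becomes ~True | ~True = False.
Case x_0 = False: the formula simplifies to ~(((~x_3 | x_3) | (x_2 -> (x_2 | x_3)))).
  x_2 = True: this becomes ~(((~x_3 | x_3) | True)) = False.
  x_2 = False: this becomes ~(((~x_3 | x_3) | True)) = False.
Both cases fail — unsatisfiable.

Unsatisfiable — no assignment works.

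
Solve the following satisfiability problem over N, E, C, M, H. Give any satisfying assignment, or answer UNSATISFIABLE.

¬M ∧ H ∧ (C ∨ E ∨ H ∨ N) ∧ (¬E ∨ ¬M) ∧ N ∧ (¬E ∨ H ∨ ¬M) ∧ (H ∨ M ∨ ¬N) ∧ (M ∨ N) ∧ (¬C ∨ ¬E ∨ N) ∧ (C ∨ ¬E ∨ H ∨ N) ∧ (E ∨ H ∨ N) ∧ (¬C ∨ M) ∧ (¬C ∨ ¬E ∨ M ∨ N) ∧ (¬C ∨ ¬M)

N = True, E = False, C = False, M = False, H = True

Unit clause (¬M) forces M = False.
Unit clause (H) forces H = True.
Unit clause (N) forces N = True.
In (¬C ∨ M) only ¬C is left, so C = False.
Set E = False.
All clauses satisfied.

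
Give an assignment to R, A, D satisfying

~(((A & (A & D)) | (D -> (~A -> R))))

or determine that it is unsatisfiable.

R = False; A = False; D = True

  ~(((A & (A & D)) | (D -> (~A -> R)))) = True
    (A & (A & D)) | (D -> (~A -> R)) = False
      A & (A & D) = False
        A & D = False
      D -> (~A -> R) = False
        ~A -> R = False
          ~A = True
The formula evaluates to True.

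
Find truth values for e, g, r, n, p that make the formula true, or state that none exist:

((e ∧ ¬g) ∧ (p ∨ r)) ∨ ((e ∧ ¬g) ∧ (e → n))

e: True; g: False; r: True; n: False; p: False

  ((e ∧ ¬g) ∧ (p ∨ r)) ∨ ((e ∧ ¬g) ∧ (e → n)) = True
    (e ∧ ¬g) ∧ (p ∨ r) = True
      e ∧ ¬g = True
        ¬g = True
      p ∨ r = True
    (e ∧ ¬g) ∧ (e → n) = False
      e ∧ ¬g = True
        ¬g = True
      e → n = False
The formula evaluates to True.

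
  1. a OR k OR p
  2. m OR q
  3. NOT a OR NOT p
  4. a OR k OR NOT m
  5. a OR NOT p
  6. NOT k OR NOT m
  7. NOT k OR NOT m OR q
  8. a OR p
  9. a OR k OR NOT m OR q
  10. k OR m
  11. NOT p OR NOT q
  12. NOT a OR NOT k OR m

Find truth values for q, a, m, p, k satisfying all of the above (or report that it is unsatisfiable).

q = False, a = True, m = True, p = False, k = False

Set q = False.
  then (m OR q) forces m = True.
  then (NOT k OR NOT m) forces k = False.
  then (a OR k OR NOT m OR q) forces a = True.
  then (NOT a OR NOT p) forces p = False.
All clauses satisfied.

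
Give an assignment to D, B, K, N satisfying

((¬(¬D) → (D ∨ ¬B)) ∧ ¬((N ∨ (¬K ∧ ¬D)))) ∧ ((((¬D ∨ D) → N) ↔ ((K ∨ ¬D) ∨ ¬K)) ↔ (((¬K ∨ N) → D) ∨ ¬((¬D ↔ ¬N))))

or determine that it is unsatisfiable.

Unsatisfiable — no assignment works.

Case D = True: the formula simplifies to ¬N ∧ (N ↔ (K ∨ ¬K)).
  N = True: the conjunct ¬N is False.
  N = False: simplifies to ¬((K ∨ ¬K)).
    K = True: this becomes ¬((True ∨ False)) = False.
    K = False: this becomes ¬((False ∨ True)) = False.
Case D = False: the formula simplifies to ¬((N ∨ ¬K)) ∧ (N ↔ (¬((¬K ∨ N)) ∨ ¬(¬N))).
  N = True: the conjunct ¬((N ∨ ¬K)) becomes ¬((True ∨ ¬K)) = False.
  N = False: simplifies to ¬(¬K) ∧ ¬K.
    K = True: the conjunct ¬K is False.
    K = False: the conjunct ¬(¬K) becomes ¬(¬False) = False.
Both cases fail — unsatisfiable.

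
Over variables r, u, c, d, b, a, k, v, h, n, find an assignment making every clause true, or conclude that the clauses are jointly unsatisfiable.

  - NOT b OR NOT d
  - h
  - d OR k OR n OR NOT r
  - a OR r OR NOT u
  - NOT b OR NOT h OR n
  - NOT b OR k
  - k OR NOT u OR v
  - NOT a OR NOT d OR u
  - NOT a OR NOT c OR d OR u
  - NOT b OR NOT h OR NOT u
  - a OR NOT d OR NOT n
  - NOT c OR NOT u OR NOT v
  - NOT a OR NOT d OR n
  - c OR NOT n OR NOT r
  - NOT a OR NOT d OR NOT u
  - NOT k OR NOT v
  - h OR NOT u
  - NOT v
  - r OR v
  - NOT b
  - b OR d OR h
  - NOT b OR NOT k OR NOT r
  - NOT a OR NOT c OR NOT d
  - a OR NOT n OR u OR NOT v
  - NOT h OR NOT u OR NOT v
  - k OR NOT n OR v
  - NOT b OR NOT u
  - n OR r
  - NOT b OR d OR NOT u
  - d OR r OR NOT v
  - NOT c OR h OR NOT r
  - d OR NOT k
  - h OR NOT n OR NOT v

r = True; u = False; c = True; d = True; b = False; a = False; k = True; v = False; h = True; n = False

Unit clause (h) forces h = True.
Unit clause (NOT v) forces v = False.
In (r OR v) only r is left, so r = True.
Unit clause (NOT b) forces b = False.
Set u = False.
Set c = True.
Try d = False:
  (NOT a OR NOT c OR d OR u) forces a = False.
  (d OR NOT k) forces k = False.
  (d OR k OR n OR NOT r) forces n = True.
  clause (k OR NOT n OR v) is falsified — backtrack.
So d = True.
  then (NOT a OR NOT d OR u) forces a = False.
  then (a OR NOT d OR NOT n) forces n = False.
Set k = True.
All clauses satisfied.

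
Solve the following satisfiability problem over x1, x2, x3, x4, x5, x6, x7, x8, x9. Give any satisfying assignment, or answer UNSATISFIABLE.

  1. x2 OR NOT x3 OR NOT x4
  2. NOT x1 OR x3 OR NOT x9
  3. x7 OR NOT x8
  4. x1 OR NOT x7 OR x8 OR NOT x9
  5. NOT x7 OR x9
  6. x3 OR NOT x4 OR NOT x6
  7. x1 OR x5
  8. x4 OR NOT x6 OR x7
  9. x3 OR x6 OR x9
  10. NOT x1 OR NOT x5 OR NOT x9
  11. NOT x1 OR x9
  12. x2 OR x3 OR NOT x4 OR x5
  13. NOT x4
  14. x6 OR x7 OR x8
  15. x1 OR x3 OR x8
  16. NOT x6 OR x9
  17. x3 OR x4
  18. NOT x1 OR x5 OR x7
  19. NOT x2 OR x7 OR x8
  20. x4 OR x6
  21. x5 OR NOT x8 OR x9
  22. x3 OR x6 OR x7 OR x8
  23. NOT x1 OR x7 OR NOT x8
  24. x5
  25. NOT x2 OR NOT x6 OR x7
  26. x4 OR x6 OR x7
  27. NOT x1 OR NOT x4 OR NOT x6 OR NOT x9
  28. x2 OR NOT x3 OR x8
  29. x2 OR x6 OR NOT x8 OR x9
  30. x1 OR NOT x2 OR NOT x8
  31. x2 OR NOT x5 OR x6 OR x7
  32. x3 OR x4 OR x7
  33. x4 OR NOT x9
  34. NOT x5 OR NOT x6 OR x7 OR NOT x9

The formula is unsatisfiable.

Case x4 = True:
  Clause (NOT x4) is falsified — contradiction.
Case x4 = False:
  (x3 OR x4) forces x3 = True.
  (x4 OR x6) forces x6 = True.
  (x4 OR NOT x6 OR x7) forces x7 = True.
  (NOT x7 OR x9) forces x9 = True.
  Clause (x4 OR NOT x9) is falsified — contradiction.
Both cases fail, so the formula is unsatisfiable.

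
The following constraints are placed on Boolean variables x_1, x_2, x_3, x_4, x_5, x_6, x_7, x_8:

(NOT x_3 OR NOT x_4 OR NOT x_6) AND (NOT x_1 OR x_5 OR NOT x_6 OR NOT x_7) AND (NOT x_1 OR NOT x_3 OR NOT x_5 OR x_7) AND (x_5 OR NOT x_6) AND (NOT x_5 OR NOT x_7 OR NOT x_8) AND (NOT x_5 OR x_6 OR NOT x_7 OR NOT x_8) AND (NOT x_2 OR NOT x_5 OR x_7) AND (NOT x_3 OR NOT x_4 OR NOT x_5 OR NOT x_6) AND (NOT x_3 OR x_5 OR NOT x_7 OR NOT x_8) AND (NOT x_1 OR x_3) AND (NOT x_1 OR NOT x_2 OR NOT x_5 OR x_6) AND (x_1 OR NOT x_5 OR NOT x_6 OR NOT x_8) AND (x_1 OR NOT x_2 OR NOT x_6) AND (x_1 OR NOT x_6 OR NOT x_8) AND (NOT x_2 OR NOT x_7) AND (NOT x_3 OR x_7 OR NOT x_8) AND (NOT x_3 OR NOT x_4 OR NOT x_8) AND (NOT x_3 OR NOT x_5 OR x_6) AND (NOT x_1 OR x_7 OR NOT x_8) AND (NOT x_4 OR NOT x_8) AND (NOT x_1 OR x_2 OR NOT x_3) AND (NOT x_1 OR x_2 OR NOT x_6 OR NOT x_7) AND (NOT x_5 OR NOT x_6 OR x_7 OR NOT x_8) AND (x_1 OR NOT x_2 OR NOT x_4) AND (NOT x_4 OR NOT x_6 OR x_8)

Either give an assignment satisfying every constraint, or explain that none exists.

x_1 = False; x_2 = False; x_3 = True; x_4 = False; x_5 = False; x_6 = False; x_7 = True; x_8 = False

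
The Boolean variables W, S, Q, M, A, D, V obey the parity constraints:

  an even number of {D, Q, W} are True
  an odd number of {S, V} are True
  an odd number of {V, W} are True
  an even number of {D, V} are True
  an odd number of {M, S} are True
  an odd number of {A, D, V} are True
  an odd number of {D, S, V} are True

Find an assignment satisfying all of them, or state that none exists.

W: True, S: True, Q: True, M: False, A: True, D: False, V: False

{D, Q, W}: 2 true → even ✓
{S, V}: 1 true → odd ✓
{V, W}: 1 true → odd ✓
{D, V}: 0 true → even ✓
{M, S}: 1 true → odd ✓
{A, D, V}: 1 true → odd ✓
{D, S, V}: 1 true → odd ✓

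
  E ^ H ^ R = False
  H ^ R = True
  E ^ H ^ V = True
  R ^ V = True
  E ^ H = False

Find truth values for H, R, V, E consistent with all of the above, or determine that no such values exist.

H = True, R = False, V = True, E = True

E ^ H ^ R = T ^ T ^ F = False ✓
H ^ R = T ^ F = True ✓
E ^ H ^ V = T ^ T ^ T = True ✓
R ^ V = F ^ T = True ✓
E ^ H = T ^ T = False ✓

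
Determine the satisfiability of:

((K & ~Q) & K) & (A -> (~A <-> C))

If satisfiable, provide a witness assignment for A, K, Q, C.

A: False, K: True, Q: False, C: True

  (K & ~Q) & K = True
    K & ~Q = True
      ~Q = True
  A -> (~A <-> C) = True
    ~A <-> C = True
      ~A = True
Both conjuncts True, so the formula holds.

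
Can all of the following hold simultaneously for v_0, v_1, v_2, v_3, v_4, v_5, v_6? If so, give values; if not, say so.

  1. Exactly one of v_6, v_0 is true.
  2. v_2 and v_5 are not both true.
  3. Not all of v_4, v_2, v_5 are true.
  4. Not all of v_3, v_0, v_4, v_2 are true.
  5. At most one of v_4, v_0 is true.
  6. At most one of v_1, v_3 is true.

v_0=F; v_1=F; v_2=F; v_3=T; v_4=T; v_5=F; v_6=T

  (1) {v_6, v_0}: 1 true — exactly one ✓
  (2) v_2=F, v_5=F — not both ✓
  (3) {v_4, v_2, v_5}: 1/3 true — not all ✓
  (4) {v_3, v_0, v_4, v_2}: 2/4 true — not all ✓
  (5) {v_4, v_0}: 1 true — at most one ✓
  (6) {v_1, v_3}: 1 true — at most one ✓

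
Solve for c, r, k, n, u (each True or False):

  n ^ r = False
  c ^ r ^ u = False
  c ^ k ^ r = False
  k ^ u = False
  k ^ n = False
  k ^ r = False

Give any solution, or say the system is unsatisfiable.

c=F; r=T; k=T; n=T; u=T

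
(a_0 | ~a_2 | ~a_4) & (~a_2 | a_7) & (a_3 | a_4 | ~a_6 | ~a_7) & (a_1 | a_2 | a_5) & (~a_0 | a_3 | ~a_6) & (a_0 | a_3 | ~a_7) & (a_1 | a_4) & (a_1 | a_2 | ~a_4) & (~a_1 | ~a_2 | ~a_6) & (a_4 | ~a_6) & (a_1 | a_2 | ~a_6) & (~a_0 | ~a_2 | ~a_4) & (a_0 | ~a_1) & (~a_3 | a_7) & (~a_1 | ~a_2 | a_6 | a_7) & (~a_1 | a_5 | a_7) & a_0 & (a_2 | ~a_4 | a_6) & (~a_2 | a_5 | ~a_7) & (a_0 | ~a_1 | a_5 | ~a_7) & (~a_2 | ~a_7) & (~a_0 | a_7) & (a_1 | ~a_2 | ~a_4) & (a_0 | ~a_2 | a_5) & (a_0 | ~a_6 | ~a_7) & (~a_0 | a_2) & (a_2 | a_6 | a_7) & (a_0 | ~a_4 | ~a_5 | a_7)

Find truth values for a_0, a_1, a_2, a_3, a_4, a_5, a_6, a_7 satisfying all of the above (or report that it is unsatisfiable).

UNSATISFIABLE

Case a_0 = True:
  (~a_0 | a_7) forces a_7 = True.
  (~a_2 | ~a_7) forces a_2 = False.
  Clause (~a_0 | a_2) is falsified — contradiction.
Case a_0 = False:
  Clause (a_0) is falsified — contradiction.
Both cases fail, so the formula is unsatisfiable.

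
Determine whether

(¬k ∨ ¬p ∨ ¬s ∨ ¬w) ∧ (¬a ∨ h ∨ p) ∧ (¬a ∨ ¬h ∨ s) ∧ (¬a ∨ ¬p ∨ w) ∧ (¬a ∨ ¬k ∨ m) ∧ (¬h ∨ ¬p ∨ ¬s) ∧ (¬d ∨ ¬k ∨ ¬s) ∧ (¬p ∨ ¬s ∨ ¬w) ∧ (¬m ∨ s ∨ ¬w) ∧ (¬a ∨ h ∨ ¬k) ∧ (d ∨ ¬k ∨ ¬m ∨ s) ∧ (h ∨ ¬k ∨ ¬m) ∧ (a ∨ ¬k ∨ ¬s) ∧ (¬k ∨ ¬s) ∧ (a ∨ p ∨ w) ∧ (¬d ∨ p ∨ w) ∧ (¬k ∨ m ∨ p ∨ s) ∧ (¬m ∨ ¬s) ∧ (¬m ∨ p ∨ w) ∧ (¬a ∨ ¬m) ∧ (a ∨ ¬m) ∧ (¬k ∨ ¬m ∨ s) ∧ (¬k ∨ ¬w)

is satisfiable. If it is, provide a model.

w=T; m=F; p=T; s=F; a=F; d=F; h=T; k=F

Set w = True.
  then (¬k ∨ ¬w) forces k = False.
Set m = False.
Set p = True.
  then (¬p ∨ ¬s ∨ ¬w) forces s = False.
Set a = False.
Set d = False.
Set h = True.
All clauses satisfied.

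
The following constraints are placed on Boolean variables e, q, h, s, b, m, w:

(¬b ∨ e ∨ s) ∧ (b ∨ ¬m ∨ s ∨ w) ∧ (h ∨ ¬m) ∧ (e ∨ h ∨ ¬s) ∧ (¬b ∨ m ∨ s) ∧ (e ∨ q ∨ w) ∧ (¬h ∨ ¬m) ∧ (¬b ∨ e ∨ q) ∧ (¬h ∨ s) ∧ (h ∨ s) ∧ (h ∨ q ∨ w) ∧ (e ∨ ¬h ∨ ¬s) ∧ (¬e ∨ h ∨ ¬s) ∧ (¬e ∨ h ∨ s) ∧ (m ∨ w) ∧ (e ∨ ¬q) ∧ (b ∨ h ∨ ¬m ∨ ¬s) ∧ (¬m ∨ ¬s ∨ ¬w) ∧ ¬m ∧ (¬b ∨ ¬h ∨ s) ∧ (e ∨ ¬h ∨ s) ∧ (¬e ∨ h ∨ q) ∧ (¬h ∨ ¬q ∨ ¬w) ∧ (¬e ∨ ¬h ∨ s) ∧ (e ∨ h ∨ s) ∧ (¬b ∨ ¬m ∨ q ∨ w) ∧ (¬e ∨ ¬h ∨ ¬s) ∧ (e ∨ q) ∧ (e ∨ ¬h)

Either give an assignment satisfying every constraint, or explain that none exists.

No satisfying assignment exists.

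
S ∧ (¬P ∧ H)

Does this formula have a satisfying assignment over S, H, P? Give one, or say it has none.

S: True, H: True, P: False

  ¬P ∧ H = True
    ¬P = True
Both conjuncts True, so the formula holds.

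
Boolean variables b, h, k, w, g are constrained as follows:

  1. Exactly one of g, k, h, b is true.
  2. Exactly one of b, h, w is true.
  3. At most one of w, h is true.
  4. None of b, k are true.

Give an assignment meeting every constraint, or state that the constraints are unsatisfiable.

b=F, h=F, k=F, w=T, g=T

  (1) {g, k, h, b}: 1 true — exactly one ✓
  (2) {b, h, w}: 1 true — exactly one ✓
  (3) {w, h}: 1 true — at most one ✓
  (4) {b, k}: 0 true — none ✓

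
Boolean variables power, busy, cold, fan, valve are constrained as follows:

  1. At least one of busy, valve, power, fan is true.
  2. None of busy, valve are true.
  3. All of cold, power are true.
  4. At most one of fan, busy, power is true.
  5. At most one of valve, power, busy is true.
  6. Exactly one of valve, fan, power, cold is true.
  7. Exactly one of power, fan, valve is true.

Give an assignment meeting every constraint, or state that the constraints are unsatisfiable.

Unsatisfiable

Case valve = True:
  Constraint (2) is violated (valve=T) — contradiction.
Case valve = False:
  (2) forces busy = False.
  (3) forces cold = True.
  (3) forces power = True.
  Constraint (6) is violated (power=T, cold=T) — contradiction.
Both cases fail — unsatisfiable.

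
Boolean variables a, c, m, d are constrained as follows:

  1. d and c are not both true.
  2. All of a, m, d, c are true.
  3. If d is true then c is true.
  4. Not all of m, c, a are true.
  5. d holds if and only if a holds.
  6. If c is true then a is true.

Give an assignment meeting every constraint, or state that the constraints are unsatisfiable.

Unsatisfiable

Case c = True:
  (1) with c=T forces d = False.
  Constraint (2) is violated (d=F) — contradiction.
Case c = False:
  Constraint (2) is violated (c=F) — contradiction.
Both cases fail — unsatisfiable.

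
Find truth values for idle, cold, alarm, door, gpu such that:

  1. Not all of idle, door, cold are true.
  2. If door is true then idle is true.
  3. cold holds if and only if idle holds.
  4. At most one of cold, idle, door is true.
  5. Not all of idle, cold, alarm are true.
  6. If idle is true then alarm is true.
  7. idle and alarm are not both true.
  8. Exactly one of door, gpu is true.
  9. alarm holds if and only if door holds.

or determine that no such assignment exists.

idle: False; cold: False; alarm: False; door: False; gpu: True

  (1) {idle, door, cold}: 0/3 true — not all ✓
  (2) door=F ⇒ idle: vacuous ✓
  (3) cold=F, idle=F — same ✓
  (4) {cold, idle, door}: 0 true — at most one ✓
  (5) {idle, cold, alarm}: 0/3 true — not all ✓
  (6) idle=F ⇒ alarm: vacuous ✓
  (7) idle=F, alarm=F — not both ✓
  (8) {door, gpu}: 1 true — exactly one ✓
  (9) alarm=F, door=F — same ✓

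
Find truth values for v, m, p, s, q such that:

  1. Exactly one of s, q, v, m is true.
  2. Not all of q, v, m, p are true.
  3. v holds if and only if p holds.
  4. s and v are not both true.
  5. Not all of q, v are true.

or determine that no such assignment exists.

v = False; m = False; p = False; s = False; q = True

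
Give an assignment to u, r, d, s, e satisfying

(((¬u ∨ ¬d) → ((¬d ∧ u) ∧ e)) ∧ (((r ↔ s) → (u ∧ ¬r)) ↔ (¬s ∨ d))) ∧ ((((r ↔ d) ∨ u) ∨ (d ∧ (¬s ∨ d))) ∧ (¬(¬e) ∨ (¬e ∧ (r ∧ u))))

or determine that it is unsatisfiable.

u = True; r = True; d = True; s = False; e = True

  ((¬u ∨ ¬d) → ((¬d ∧ u) ∧ e)) ∧ (((r ↔ s) → (u ∧ ¬r)) ↔ (¬s ∨ d)) = True
    (¬u ∨ ¬d) → ((¬d ∧ u) ∧ e) = True
      ¬u ∨ ¬d = False
        ¬u = False
        ¬d = False
      (¬d ∧ u) ∧ e = False
        ¬d ∧ u = False
          ¬d = False
    ((r ↔ s) → (u ∧ ¬r)) ↔ (¬s ∨ d) = True
      (r ↔ s) → (u ∧ ¬r) = True
        r ↔ s = False
        u ∧ ¬r = False
          ¬r = False
      ¬s ∨ d = True
        ¬s = True
  (((r ↔ d) ∨ u) ∨ (d ∧ (¬s ∨ d))) ∧ (¬(¬e) ∨ (¬e ∧ (r ∧ u))) = True
    ((r ↔ d) ∨ u) ∨ (d ∧ (¬s ∨ d)) = True
      (r ↔ d) ∨ u = True
        r ↔ d = True
      d ∧ (¬s ∨ d) = True
        ¬s ∨ d = True
          ¬s = True
    ¬(¬e) ∨ (¬e ∧ (r ∧ u)) = True
      ¬(¬e) = True
        ¬e = False
      ¬e ∧ (r ∧ u) = False
        ¬e = False
        r ∧ u = True
Both conjuncts True, so the formula holds.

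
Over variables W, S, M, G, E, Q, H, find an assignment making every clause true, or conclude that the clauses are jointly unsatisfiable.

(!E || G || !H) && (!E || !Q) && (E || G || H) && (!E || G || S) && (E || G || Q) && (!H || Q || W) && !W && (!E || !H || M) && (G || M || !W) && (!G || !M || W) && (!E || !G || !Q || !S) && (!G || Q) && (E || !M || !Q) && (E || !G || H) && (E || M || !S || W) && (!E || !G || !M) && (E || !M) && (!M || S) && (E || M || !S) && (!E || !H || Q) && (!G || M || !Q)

Unit clause (!W) forces W = False.
Set S = True.
Set M = True.
  then (!G || !M || W) forces G = False.
  then (E || !M) forces E = True.
  then (!E || G || !H) forces H = False.
  then (!E || !Q) forces Q = False.
All clauses satisfied.

W: False; S: True; M: True; G: False; E: True; Q: False; H: False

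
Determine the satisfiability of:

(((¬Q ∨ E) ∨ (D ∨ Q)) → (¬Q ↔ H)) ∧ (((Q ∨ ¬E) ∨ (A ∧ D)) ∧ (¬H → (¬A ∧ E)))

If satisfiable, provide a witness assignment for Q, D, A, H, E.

Q = False, D = True, A = True, H = True, E = False

  ((¬Q ∨ E) ∨ (D ∨ Q)) → (¬Q ↔ H) = True
    (¬Q ∨ E) ∨ (D ∨ Q) = True
      ¬Q ∨ E = True
        ¬Q = True
      D ∨ Q = True
    ¬Q ↔ H = True
      ¬Q = True
  ((Q ∨ ¬E) ∨ (A ∧ D)) ∧ (¬H → (¬A ∧ E)) = True
    (Q ∨ ¬E) ∨ (A ∧ D) = True
      Q ∨ ¬E = True
        ¬E = True
      A ∧ D = True
    ¬H → (¬A ∧ E) = True
      ¬H = False
      ¬A ∧ E = False
        ¬A = False
Both conjuncts True, so the formula holds.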